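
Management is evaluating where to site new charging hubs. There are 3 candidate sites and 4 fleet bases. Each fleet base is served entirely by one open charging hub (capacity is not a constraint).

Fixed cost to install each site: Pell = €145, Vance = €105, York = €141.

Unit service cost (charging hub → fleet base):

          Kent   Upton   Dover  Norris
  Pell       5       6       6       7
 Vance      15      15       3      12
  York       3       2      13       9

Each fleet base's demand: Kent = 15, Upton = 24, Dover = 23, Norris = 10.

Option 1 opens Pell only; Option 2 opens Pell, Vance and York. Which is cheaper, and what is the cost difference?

Option 1 is cheaper by 51.

Option 1: {Pell}: Kent→Pell 5·15=75, Upton→Pell 6·24=144, Dover→Pell 6·23=138, Norris→Pell 7·10=70. Service 427; fixed 145; total 572.
Option 2: {Pell, Vance, York}: Kent→York 3·15=45, Upton→York 2·24=48, Dover→Vance 3·23=69, Norris→Pell 7·10=70. Service 232; fixed 391; total 623.
Difference: |572 − 623| = 51.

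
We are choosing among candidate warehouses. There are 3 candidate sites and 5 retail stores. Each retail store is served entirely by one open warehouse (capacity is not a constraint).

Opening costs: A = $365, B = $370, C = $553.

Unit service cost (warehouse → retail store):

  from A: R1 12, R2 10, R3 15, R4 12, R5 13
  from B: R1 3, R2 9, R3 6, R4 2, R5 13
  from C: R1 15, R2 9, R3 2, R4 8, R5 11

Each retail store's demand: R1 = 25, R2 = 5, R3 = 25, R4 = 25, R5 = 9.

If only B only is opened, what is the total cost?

Total cost: 807

Each retail store is assigned to its cheapest site among the open ones.
{B}: R1→B 3·25=75, R2→B 9·5=45, R3→B 6·25=150, R4→B 2·25=50, R5→B 13·9=117. Service 437; fixed 370; total 807.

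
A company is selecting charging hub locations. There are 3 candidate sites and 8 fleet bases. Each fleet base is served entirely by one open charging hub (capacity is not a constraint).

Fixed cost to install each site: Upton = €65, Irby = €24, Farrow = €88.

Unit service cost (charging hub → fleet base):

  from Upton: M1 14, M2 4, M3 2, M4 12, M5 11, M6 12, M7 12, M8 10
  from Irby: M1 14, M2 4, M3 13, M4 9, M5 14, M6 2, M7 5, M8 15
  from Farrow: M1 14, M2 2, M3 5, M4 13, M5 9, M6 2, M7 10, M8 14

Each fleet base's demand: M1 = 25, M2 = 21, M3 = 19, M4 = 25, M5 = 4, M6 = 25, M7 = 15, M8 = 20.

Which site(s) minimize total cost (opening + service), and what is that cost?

Open Upton and Irby; minimum total cost 1155.

For any fixed open set, each fleet base goes to its cheapest open site; total = fixed + service.
{Upton, Irby}: M1→Upton 14·25=350, M2→Upton 4·21=84, M3→Upton 2·19=38, M4→Irby 9·25=225, M5→Upton 11·4=44, M6→Irby 2·25=50, M7→Irby 5·15=75, M8→Upton 10·20=200. Service 1066; fixed 89; total 1155.
{Upton, Irby, Farrow}: service 1016 + fixed 177 = 1193
{Irby, Farrow}: service 1153 + fixed 112 = 1265
{Irby}: service 1387 + fixed 24 = 1411
No other subset beats 1155.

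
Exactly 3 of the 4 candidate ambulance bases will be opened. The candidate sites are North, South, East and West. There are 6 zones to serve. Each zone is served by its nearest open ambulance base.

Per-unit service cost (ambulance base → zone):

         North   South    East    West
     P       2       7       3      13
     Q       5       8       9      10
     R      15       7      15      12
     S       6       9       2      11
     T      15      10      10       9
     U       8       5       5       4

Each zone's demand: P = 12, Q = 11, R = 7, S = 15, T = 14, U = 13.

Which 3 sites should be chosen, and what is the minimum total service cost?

With exactly 3 open, each zone uses its cheapest among the chosen.
{North, South, East}: P→North 2·12=24, Q→North 5·11=55, R→South 7·7=49, S→East 2·15=30, T→South 10·14=140, U→South 5·13=65. Service cost 363.
{North, East, West}: service cost 371
{South, East, West}: service cost 381
Among all 4 size-3 choices, {North, South, East} is lowest.

Choose North, South and East; total service cost 363.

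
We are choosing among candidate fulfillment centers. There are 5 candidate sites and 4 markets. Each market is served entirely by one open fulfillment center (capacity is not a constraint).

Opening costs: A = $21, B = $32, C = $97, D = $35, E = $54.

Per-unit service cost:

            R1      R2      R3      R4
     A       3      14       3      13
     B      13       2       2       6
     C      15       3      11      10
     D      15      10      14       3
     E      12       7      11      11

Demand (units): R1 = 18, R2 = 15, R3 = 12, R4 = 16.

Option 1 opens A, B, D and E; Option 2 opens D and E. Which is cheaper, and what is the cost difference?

Option 1: {A, B, D, E}: R1→A 3·18=54, R2→B 2·15=30, R3→B 2·12=24, R4→D 3·16=48. Service 156; fixed 142; total 298.
Option 2: {D, E}: R1→E 12·18=216, R2→E 7·15=105, R3→E 11·12=132, R4→D 3·16=48. Service 501; fixed 89; total 590.
Difference: |298 − 590| = 292.

Option 1 is cheaper by 292.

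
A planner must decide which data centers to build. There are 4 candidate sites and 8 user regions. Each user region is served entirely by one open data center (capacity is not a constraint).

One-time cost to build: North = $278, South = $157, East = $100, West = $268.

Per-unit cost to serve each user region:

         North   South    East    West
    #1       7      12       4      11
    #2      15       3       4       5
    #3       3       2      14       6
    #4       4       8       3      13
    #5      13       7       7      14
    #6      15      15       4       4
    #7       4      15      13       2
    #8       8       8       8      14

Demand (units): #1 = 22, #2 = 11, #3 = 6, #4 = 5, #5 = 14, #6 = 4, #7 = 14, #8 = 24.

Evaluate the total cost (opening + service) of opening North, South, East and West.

Total cost: 1285

Each user region is assigned to its cheapest site among the open ones.
{North, South, East, West}: #1→East 4·22=88, #2→South 3·11=33, #3→South 2·6=12, #4→East 3·5=15, #5→South 7·14=98, #6→East 4·4=16, #7→West 2·14=28, #8→North 8·24=192. Service 482; fixed 803; total 1285.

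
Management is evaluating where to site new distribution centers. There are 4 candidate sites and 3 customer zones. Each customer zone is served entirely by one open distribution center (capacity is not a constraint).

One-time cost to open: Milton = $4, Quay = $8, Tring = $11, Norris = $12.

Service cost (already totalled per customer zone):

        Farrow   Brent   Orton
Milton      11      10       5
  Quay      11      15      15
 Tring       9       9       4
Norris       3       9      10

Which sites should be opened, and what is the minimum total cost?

For any fixed open set, each customer zone goes to its cheapest open site; total = fixed + service.
{Milton}: Farrow→Milton 11, Brent→Milton 10, Orton→Milton 5. Service 26; fixed 4; total 30.
{Milton, Norris}: service 17 + fixed 16 = 33
{Tring}: service 22 + fixed 11 = 33
{Milton, Quay, Tring, Norris}: Farrow→Norris 3, Brent→Tring 9, Orton→Tring 4. Service 16; fixed 35; total 51.
(All 15 nonempty subsets were checked; Milton only is lowest.)

Open Milton only; minimum total cost 30.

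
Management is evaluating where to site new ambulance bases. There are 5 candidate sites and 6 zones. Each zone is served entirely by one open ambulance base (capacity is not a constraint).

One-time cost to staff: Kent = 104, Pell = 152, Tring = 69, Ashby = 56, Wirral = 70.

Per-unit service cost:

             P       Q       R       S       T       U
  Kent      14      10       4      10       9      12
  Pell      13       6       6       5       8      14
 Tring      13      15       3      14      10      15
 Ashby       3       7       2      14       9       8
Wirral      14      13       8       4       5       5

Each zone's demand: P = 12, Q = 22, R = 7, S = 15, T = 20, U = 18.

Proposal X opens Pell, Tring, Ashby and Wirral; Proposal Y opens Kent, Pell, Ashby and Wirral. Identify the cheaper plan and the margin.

Proposal X is cheaper by 35.

Proposal X: {Pell, Tring, Ashby, Wirral}: P→Ashby 3·12=36, Q→Pell 6·22=132, R→Ashby 2·7=14, S→Wirral 4·15=60, T→Wirral 5·20=100, U→Wirral 5·18=90. Service 432; fixed 347; total 779.
Proposal Y: {Kent, Pell, Ashby, Wirral}: P→Ashby 3·12=36, Q→Pell 6·22=132, R→Ashby 2·7=14, S→Wirral 4·15=60, T→Wirral 5·20=100, U→Wirral 5·18=90. Service 432; fixed 382; total 814.
Difference: |779 − 814| = 35.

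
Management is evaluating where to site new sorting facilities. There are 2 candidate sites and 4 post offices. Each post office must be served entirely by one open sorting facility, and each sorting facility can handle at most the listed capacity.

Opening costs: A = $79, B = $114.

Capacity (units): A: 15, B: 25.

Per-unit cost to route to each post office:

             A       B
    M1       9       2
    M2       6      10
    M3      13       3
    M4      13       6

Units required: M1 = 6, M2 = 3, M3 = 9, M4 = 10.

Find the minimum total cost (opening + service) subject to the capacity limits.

Minimum total cost: 310

Open {A, B}: M1→B 2·6=12, M2→A 6·3=18, M3→B 3·9=27, M4→B 6·10=60.
Loads: A carries 3/15, B carries 25/25. Service 117; fixed 193; total 310.
Next best feasible plan costs 352.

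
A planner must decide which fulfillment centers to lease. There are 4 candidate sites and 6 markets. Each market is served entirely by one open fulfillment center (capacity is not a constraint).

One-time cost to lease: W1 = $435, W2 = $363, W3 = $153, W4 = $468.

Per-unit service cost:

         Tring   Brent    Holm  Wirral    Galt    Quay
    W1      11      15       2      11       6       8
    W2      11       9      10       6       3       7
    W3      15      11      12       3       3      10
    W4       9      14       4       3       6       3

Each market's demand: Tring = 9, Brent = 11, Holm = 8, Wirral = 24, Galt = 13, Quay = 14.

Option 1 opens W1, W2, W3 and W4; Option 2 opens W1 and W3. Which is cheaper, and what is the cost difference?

Option 2 is cheaper by 721.

Option 1: {W1, W2, W3, W4}: Tring→W4 9·9=81, Brent→W2 9·11=99, Holm→W1 2·8=16, Wirral→W3 3·24=72, Galt→W2 3·13=39, Quay→W4 3·14=42. Service 349; fixed 1419; total 1768.
Option 2: {W1, W3}: Tring→W1 11·9=99, Brent→W3 11·11=121, Holm→W1 2·8=16, Wirral→W3 3·24=72, Galt→W3 3·13=39, Quay→W1 8·14=112. Service 459; fixed 588; total 1047.
Difference: |1768 − 1047| = 721.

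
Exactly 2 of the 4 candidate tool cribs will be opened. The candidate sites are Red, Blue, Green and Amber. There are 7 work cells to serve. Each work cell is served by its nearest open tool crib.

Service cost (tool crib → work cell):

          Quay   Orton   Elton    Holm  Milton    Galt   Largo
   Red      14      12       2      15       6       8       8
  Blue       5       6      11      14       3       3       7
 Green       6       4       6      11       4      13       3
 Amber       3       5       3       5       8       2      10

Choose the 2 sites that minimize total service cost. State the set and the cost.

Choose Green and Amber; total service cost 24.

With exactly 2 open, each work cell uses its cheapest among the chosen.
{Green, Amber}: Quay→Amber 3, Orton→Green 4, Elton→Amber 3, Holm→Amber 5, Milton→Green 4, Galt→Amber 2, Largo→Green 3. Service cost 24.
{Blue, Amber}: service cost 28
{Red, Amber}: service cost 31
Among all 6 size-2 choices, {Green, Amber} is lowest.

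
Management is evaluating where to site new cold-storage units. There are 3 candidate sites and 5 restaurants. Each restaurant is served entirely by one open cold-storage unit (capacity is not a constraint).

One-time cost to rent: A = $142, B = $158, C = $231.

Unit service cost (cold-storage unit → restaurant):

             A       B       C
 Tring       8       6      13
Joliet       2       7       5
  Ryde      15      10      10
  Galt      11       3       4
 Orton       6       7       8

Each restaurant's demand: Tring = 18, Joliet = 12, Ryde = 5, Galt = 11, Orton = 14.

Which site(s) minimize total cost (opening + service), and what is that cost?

Open B only; minimum total cost 531.

For any fixed open set, each restaurant goes to its cheapest open site; total = fixed + service.
{B}: Tring→B 6·18=108, Joliet→B 7·12=84, Ryde→B 10·5=50, Galt→B 3·11=33, Orton→B 7·14=98. Service 373; fixed 158; total 531.
{A}: Tring→A 8·18=144, Joliet→A 2·12=24, Ryde→A 15·5=75, Galt→A 11·11=121, Orton→A 6·14=84. Service 448; fixed 142; total 590.
{A, B}: Tring→B 6·18=108, Joliet→A 2·12=24, Ryde→B 10·5=50, Galt→B 3·11=33, Orton→A 6·14=84. Service 299; fixed 300; total 599.
{A, B, C}: service 299 + fixed 531 = 830
No other subset beats 531.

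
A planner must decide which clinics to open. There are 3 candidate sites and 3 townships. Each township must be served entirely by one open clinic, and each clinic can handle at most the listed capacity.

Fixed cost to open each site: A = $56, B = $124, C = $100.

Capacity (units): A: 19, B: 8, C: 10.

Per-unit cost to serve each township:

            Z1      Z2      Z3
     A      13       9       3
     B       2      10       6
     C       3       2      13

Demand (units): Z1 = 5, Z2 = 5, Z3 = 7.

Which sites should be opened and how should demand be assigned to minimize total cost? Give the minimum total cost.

Minimum total cost: 187

Open {A}: Z1→A 13·5=65, Z2→A 9·5=45, Z3→A 3·7=21.
Loads: A carries 17/19. Service 131; fixed 56; total 187.
Next best feasible plan costs 202.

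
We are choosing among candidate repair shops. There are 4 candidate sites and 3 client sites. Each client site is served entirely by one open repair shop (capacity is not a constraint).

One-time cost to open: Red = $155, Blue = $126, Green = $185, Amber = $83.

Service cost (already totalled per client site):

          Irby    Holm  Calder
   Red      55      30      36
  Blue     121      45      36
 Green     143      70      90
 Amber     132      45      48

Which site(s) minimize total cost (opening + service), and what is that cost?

For any fixed open set, each client site goes to its cheapest open site; total = fixed + service.
{Red}: Irby→Red 55, Holm→Red 30, Calder→Red 36. Service 121; fixed 155; total 276.
{Amber}: service 225 + fixed 83 = 308
{Blue}: service 202 + fixed 126 = 328
{Red, Blue, Green, Amber}: service 121 + fixed 549 = 670
(All 15 nonempty subsets were checked; Red only is lowest.)

Open Red only; minimum total cost 276.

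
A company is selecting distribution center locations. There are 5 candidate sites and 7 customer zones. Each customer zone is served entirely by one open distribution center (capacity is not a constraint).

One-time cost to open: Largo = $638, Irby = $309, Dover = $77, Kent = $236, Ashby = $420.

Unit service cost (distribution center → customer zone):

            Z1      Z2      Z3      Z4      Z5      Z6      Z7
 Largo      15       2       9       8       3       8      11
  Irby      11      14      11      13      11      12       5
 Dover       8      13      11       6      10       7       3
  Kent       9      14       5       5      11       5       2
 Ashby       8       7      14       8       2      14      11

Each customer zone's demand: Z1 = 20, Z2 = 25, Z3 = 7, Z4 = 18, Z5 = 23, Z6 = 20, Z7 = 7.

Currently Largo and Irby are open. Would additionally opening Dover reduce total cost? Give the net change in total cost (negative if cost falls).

Current service cost with {Largo, Irby}: 741.
Adding Dover: each customer zone re-picks its cheapest; new service cost 611, saving 130.
Extra fixed cost: 77. Net change = 77 − 130 = -53.
(Totals: 1688 → 1635.)

Yes — net change −53 (cost falls by 53).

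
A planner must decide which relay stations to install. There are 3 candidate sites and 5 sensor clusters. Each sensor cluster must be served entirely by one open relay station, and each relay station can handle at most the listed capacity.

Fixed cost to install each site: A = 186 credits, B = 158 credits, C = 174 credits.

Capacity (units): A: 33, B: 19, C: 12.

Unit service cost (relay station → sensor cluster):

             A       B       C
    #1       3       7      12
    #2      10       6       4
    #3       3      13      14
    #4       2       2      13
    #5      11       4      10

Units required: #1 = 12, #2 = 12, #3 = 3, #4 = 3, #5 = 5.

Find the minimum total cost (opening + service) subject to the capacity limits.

Minimum total cost: 487

Open {A, B}: #1→A 3·12=36, #2→B 6·12=72, #3→A 3·3=9, #4→A 2·3=6, #5→B 4·5=20.
Loads: A carries 18/33, B carries 17/19. Service 143; fixed 344; total 487.
Next best feasible plan costs 514.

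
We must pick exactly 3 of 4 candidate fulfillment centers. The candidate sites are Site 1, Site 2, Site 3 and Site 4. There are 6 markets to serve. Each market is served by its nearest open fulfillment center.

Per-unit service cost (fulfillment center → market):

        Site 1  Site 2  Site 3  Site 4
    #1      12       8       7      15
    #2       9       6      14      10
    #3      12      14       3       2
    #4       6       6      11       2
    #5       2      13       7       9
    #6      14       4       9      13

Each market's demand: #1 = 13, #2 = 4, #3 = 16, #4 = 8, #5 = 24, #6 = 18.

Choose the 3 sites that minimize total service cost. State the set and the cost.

With exactly 3 open, each market uses its cheapest among the chosen.
{Site 1, Site 2, Site 4}: #1→Site 2 8·13=104, #2→Site 2 6·4=24, #3→Site 4 2·16=32, #4→Site 4 2·8=16, #5→Site 1 2·24=48, #6→Site 2 4·18=72. Service cost 296.
{Site 1, Site 2, Site 3}: service cost 331
{Site 1, Site 3, Site 4}: service cost 385
Among all 4 size-3 choices, {Site 1, Site 2, Site 4} is lowest.

Choose Site 1, Site 2 and Site 4; total service cost 296.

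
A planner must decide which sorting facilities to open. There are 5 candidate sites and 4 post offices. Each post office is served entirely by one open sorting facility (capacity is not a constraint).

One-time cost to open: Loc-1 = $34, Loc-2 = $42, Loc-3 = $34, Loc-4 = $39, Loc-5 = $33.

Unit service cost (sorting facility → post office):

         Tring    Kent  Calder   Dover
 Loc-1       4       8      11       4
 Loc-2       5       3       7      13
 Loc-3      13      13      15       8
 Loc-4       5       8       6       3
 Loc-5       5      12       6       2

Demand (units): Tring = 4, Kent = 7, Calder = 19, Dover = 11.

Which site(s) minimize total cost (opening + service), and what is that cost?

Open Loc-2 and Loc-5; minimum total cost 252.

For any fixed open set, each post office goes to its cheapest open site; total = fixed + service.
{Loc-2, Loc-5}: Tring→Loc-2 5·4=20, Kent→Loc-2 3·7=21, Calder→Loc-5 6·19=114, Dover→Loc-5 2·11=22. Service 177; fixed 75; total 252.
{Loc-4}: service 223 + fixed 39 = 262
{Loc-2, Loc-4}: Tring→Loc-2 5·4=20, Kent→Loc-2 3·7=21, Calder→Loc-4 6·19=114, Dover→Loc-4 3·11=33. Service 188; fixed 81; total 269.
{Loc-1, Loc-2, Loc-3, Loc-4, Loc-5}: service 173 + fixed 182 = 355
No other subset beats 252.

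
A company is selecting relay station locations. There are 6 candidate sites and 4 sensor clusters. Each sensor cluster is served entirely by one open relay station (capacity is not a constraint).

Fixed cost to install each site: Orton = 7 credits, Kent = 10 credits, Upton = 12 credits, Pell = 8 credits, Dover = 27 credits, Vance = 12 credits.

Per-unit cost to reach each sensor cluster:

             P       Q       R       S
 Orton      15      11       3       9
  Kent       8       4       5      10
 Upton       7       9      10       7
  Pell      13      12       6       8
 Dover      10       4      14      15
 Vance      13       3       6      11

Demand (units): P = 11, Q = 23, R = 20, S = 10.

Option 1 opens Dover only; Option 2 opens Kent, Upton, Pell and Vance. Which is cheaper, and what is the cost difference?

Option 1: {Dover}: P→Dover 10·11=110, Q→Dover 4·23=92, R→Dover 14·20=280, S→Dover 15·10=150. Service 632; fixed 27; total 659.
Option 2: {Kent, Upton, Pell, Vance}: P→Upton 7·11=77, Q→Vance 3·23=69, R→Kent 5·20=100, S→Upton 7·10=70. Service 316; fixed 42; total 358.
Difference: |659 − 358| = 301.

Option 2 is cheaper by 301.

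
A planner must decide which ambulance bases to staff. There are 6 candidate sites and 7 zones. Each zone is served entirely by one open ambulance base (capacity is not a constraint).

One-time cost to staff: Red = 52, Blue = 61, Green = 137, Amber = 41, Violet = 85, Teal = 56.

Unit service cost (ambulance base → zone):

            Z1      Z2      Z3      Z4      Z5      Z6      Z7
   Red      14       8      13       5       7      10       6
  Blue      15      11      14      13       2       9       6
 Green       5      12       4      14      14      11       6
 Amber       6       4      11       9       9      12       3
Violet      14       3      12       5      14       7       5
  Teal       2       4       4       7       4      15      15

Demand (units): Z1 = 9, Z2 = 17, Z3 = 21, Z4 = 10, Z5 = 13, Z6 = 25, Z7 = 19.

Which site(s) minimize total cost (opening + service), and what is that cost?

For any fixed open set, each zone goes to its cheapest open site; total = fixed + service.
{Violet, Teal}: Z1→Teal 2·9=18, Z2→Violet 3·17=51, Z3→Teal 4·21=84, Z4→Violet 5·10=50, Z5→Teal 4·13=52, Z6→Violet 7·25=175, Z7→Violet 5·19=95. Service 525; fixed 141; total 666.
{Amber, Violet, Teal}: Z1→Teal 2·9=18, Z2→Violet 3·17=51, Z3→Teal 4·21=84, Z4→Violet 5·10=50, Z5→Teal 4·13=52, Z6→Violet 7·25=175, Z7→Amber 3·19=57. Service 487; fixed 182; total 669.
{Blue, Violet, Teal}: Z1→Teal 2·9=18, Z2→Violet 3·17=51, Z3→Teal 4·21=84, Z4→Violet 5·10=50, Z5→Blue 2·13=26, Z6→Violet 7·25=175, Z7→Violet 5·19=95. Service 499; fixed 202; total 701.
{Red, Blue, Green, Amber, Violet, Teal}: service 461 + fixed 432 = 893
No other subset beats 666.

Open Violet and Teal; minimum total cost 666.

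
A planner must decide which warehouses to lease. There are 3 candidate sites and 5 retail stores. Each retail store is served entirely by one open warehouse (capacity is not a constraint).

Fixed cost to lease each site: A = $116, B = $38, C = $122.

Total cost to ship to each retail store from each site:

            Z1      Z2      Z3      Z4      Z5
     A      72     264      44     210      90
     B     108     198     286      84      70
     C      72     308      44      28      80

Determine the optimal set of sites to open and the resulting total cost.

Open B and C; minimum total cost 572.

For any fixed open set, each retail store goes to its cheapest open site; total = fixed + service.
{B, C}: Z1→C 72, Z2→B 198, Z3→C 44, Z4→C 28, Z5→B 70. Service 412; fixed 160; total 572.
{A, B}: service 468 + fixed 154 = 622
{C}: service 532 + fixed 122 = 654
{A, B, C}: Z1→A 72, Z2→B 198, Z3→A 44, Z4→C 28, Z5→B 70. Service 412; fixed 276; total 688.
No other subset beats 572.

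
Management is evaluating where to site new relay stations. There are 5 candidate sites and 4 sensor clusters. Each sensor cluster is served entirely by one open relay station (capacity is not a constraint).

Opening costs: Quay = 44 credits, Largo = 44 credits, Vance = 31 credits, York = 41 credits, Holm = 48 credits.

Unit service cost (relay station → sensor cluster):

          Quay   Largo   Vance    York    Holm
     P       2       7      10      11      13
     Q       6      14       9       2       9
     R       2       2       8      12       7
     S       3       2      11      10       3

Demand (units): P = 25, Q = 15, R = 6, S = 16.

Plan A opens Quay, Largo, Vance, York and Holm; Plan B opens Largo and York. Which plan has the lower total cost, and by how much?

Plan A: {Quay, Largo, Vance, York, Holm}: P→Quay 2·25=50, Q→York 2·15=30, R→Quay 2·6=12, S→Largo 2·16=32. Service 124; fixed 208; total 332.
Plan B: {Largo, York}: P→Largo 7·25=175, Q→York 2·15=30, R→Largo 2·6=12, S→Largo 2·16=32. Service 249; fixed 85; total 334.
Difference: |332 − 334| = 2.

Plan A is cheaper by 2.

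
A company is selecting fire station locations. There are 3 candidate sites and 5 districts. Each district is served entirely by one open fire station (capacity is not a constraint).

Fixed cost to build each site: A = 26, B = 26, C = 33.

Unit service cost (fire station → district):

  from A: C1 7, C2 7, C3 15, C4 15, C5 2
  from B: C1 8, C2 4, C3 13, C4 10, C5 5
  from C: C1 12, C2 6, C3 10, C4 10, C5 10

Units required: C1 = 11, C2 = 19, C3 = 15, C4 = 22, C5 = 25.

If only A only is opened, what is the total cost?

Each district is assigned to its cheapest site among the open ones.
{A}: C1→A 7·11=77, C2→A 7·19=133, C3→A 15·15=225, C4→A 15·22=330, C5→A 2·25=50. Service 815; fixed 26; total 841.

Total cost: 841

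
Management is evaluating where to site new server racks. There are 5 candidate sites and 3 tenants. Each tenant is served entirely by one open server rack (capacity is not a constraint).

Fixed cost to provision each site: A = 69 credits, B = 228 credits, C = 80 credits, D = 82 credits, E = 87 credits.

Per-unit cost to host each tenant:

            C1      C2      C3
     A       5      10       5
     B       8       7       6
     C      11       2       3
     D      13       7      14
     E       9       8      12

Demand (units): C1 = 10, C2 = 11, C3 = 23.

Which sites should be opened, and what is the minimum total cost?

For any fixed open set, each tenant goes to its cheapest open site; total = fixed + service.
{C}: C1→C 11·10=110, C2→C 2·11=22, C3→C 3·23=69. Service 201; fixed 80; total 281.
{A, C}: C1→A 5·10=50, C2→C 2·11=22, C3→C 3·23=69. Service 141; fixed 149; total 290.
{A}: service 275 + fixed 69 = 344
{A, B, C, D, E}: C1→A 5·10=50, C2→C 2·11=22, C3→C 3·23=69. Service 141; fixed 546; total 687.
No other subset beats 281.

Open C only; minimum total cost 281.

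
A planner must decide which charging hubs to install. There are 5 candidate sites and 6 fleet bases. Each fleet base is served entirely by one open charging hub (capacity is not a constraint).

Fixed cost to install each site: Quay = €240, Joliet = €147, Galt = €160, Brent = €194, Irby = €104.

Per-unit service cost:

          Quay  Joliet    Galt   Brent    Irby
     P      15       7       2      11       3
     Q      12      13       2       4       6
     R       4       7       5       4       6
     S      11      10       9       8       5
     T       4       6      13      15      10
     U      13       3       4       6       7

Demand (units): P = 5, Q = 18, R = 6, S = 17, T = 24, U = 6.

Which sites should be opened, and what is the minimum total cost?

For any fixed open set, each fleet base goes to its cheapest open site; total = fixed + service.
{Irby}: P→Irby 3·5=15, Q→Irby 6·18=108, R→Irby 6·6=36, S→Irby 5·17=85, T→Irby 10·24=240, U→Irby 7·6=42. Service 526; fixed 104; total 630.
{Joliet, Irby}: service 406 + fixed 251 = 657
{Galt, Irby}: service 425 + fixed 264 = 689
{Quay, Joliet, Galt, Brent, Irby}: service 269 + fixed 845 = 1114
No other subset beats 630.

Open Irby only; minimum total cost 630.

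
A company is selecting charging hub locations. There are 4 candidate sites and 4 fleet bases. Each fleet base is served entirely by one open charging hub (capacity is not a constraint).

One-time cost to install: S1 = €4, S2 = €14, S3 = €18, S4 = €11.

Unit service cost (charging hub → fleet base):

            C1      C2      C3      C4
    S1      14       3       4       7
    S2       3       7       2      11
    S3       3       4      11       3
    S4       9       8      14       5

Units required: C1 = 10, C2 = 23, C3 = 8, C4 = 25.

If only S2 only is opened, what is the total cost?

Each fleet base is assigned to its cheapest site among the open ones.
{S2}: C1→S2 3·10=30, C2→S2 7·23=161, C3→S2 2·8=16, C4→S2 11·25=275. Service 482; fixed 14; total 496.

Total cost: 496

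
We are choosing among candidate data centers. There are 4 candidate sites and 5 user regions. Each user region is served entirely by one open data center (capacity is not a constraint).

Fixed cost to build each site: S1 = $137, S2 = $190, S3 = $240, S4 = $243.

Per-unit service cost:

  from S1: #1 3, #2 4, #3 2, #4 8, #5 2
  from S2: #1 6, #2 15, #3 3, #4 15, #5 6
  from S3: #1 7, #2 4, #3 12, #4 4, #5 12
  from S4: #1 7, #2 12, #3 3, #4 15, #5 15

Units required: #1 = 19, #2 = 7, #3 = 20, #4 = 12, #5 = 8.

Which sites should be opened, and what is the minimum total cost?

Open S1 only; minimum total cost 374.

For any fixed open set, each user region goes to its cheapest open site; total = fixed + service.
{S1}: #1→S1 3·19=57, #2→S1 4·7=28, #3→S1 2·20=40, #4→S1 8·12=96, #5→S1 2·8=16. Service 237; fixed 137; total 374.
{S1, S2}: #1→S1 3·19=57, #2→S1 4·7=28, #3→S1 2·20=40, #4→S1 8·12=96, #5→S1 2·8=16. Service 237; fixed 327; total 564.
{S1, S3}: #1→S1 3·19=57, #2→S1 4·7=28, #3→S1 2·20=40, #4→S3 4·12=48, #5→S1 2·8=16. Service 189; fixed 377; total 566.
{S1, S2, S3, S4}: #1→S1 3·19=57, #2→S1 4·7=28, #3→S1 2·20=40, #4→S3 4·12=48, #5→S1 2·8=16. Service 189; fixed 810; total 999.
(All 15 nonempty subsets were checked; S1 only is lowest.)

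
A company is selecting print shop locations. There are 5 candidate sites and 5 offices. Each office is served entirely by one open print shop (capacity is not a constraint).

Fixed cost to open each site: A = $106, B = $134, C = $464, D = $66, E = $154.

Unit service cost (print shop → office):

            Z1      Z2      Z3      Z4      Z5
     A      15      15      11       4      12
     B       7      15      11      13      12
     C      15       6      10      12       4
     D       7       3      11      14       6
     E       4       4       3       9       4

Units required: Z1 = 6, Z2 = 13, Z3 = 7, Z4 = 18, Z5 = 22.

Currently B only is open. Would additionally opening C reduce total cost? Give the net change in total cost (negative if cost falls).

No — net change +146 (cost rises by 146).

Current service cost with {B}: 812.
Adding C: each office re-picks its cheapest; new service cost 494, saving 318.
Extra fixed cost: 464. Net change = 464 − 318 = 146.
(Totals: 946 → 1092.)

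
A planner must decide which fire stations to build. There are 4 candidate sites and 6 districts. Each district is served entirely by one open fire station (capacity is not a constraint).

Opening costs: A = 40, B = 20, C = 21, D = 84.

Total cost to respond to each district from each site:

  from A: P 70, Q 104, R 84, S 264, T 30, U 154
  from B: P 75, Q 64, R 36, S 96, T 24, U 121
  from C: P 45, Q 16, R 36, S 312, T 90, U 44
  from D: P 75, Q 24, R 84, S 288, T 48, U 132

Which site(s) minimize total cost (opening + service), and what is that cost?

For any fixed open set, each district goes to its cheapest open site; total = fixed + service.
{B, C}: P→C 45, Q→C 16, R→B 36, S→B 96, T→B 24, U→C 44. Service 261; fixed 41; total 302.
{A, B, C}: service 261 + fixed 81 = 342
{B, C, D}: P→C 45, Q→C 16, R→B 36, S→B 96, T→B 24, U→C 44. Service 261; fixed 125; total 386.
{A, B, C, D}: service 261 + fixed 165 = 426
No other subset beats 302.

Open B and C; minimum total cost 302.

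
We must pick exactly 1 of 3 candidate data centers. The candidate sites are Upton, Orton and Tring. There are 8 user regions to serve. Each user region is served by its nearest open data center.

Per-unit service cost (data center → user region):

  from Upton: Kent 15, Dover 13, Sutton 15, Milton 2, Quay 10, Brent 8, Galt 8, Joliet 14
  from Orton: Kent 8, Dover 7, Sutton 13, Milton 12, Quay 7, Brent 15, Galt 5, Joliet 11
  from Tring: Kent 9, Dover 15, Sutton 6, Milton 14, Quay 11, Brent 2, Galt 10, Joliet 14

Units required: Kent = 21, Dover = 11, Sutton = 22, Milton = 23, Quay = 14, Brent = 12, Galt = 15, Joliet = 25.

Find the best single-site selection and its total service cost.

Choose Orton only; total service cost 1435.

With exactly 1 open, each user region uses its cheapest among the chosen.
{Orton}: Kent→Orton 8·21=168, Dover→Orton 7·11=77, Sutton→Orton 13·22=286, Milton→Orton 12·23=276, Quay→Orton 7·14=98, Brent→Orton 15·12=180, Galt→Orton 5·15=75, Joliet→Orton 11·25=275. Service cost 1435.
{Tring}: service cost 1486
{Upton}: service cost 1540
Among all 3 size-1 choices, {Orton} is lowest.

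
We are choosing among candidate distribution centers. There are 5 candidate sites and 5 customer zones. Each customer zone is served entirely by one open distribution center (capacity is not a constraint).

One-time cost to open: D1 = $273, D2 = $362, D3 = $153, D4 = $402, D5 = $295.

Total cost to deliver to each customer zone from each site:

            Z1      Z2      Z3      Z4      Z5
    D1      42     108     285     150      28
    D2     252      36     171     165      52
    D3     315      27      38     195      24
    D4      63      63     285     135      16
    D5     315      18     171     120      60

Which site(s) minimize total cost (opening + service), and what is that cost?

Open D1 and D3; minimum total cost 707.

For any fixed open set, each customer zone goes to its cheapest open site; total = fixed + service.
{D1, D3}: Z1→D1 42, Z2→D3 27, Z3→D3 38, Z4→D1 150, Z5→D3 24. Service 281; fixed 426; total 707.
{D3}: Z1→D3 315, Z2→D3 27, Z3→D3 38, Z4→D3 195, Z5→D3 24. Service 599; fixed 153; total 752.
{D3, D4}: service 279 + fixed 555 = 834
{D1, D2, D3, D4, D5}: service 234 + fixed 1485 = 1719
No other subset beats 707.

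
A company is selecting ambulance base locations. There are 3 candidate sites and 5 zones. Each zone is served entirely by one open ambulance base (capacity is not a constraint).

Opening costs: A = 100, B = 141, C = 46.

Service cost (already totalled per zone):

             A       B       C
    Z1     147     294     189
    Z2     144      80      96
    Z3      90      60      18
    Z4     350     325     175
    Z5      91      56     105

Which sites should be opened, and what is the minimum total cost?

For any fixed open set, each zone goes to its cheapest open site; total = fixed + service.
{C}: Z1→C 189, Z2→C 96, Z3→C 18, Z4→C 175, Z5→C 105. Service 583; fixed 46; total 629.
{A, C}: service 527 + fixed 146 = 673
{B, C}: Z1→C 189, Z2→B 80, Z3→C 18, Z4→C 175, Z5→B 56. Service 518; fixed 187; total 705.
{A, B, C}: service 476 + fixed 287 = 763
(All 7 nonempty subsets were checked; C only is lowest.)

Open C only; minimum total cost 629.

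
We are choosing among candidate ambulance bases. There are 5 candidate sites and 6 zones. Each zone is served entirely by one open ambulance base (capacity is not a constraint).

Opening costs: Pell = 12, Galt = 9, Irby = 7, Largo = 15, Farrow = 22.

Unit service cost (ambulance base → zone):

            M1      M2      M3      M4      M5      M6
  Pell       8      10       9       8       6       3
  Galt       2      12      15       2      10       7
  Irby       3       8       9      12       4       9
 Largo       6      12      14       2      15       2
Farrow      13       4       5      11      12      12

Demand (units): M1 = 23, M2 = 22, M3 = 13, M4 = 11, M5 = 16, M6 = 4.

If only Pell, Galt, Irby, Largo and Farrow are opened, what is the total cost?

Each zone is assigned to its cheapest site among the open ones.
{Pell, Galt, Irby, Largo, Farrow}: M1→Galt 2·23=46, M2→Farrow 4·22=88, M3→Farrow 5·13=65, M4→Galt 2·11=22, M5→Irby 4·16=64, M6→Largo 2·4=8. Service 293; fixed 65; total 358.

Total cost: 358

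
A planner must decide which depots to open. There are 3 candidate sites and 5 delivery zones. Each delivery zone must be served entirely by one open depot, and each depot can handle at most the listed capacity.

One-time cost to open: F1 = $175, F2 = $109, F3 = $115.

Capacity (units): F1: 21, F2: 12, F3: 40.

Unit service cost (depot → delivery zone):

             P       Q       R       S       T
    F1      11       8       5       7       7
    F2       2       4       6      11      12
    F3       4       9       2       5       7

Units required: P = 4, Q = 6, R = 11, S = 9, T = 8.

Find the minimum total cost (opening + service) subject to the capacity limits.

Minimum total cost: 308

Open {F3}: P→F3 4·4=16, Q→F3 9·6=54, R→F3 2·11=22, S→F3 5·9=45, T→F3 7·8=56.
Loads: F3 carries 38/40. Service 193; fixed 115; total 308.
Next best feasible plan costs 379.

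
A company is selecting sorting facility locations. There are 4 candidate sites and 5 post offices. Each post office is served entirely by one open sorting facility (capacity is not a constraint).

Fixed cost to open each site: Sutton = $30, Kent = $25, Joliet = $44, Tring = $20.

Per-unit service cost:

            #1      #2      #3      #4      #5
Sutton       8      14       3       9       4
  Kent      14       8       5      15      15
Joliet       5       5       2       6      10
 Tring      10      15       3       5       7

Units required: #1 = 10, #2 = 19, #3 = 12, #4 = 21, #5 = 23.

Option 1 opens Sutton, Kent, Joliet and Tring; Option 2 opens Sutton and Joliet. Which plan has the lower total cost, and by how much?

Option 2 is cheaper by 24.

Option 1: {Sutton, Kent, Joliet, Tring}: #1→Joliet 5·10=50, #2→Joliet 5·19=95, #3→Joliet 2·12=24, #4→Tring 5·21=105, #5→Sutton 4·23=92. Service 366; fixed 119; total 485.
Option 2: {Sutton, Joliet}: #1→Joliet 5·10=50, #2→Joliet 5·19=95, #3→Joliet 2·12=24, #4→Joliet 6·21=126, #5→Sutton 4·23=92. Service 387; fixed 74; total 461.
Difference: |485 − 461| = 24.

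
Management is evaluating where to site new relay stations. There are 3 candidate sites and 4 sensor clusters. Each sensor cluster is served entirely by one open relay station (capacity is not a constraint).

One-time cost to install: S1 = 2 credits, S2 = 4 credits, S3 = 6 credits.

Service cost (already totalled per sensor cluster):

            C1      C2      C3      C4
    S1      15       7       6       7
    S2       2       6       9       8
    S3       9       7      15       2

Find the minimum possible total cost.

For any fixed open set, each sensor cluster goes to its cheapest open site; total = fixed + service.
{S1, S2}: C1→S2 2, C2→S2 6, C3→S1 6, C4→S1 7. Service 21; fixed 6; total 27.
{S1, S2, S3}: service 16 + fixed 12 = 28
{S2}: service 25 + fixed 4 = 29
{S1}: C1→S1 15, C2→S1 7, C3→S1 6, C4→S1 7. Service 35; fixed 2; total 37.
No other subset beats 27.

Minimum total cost: 27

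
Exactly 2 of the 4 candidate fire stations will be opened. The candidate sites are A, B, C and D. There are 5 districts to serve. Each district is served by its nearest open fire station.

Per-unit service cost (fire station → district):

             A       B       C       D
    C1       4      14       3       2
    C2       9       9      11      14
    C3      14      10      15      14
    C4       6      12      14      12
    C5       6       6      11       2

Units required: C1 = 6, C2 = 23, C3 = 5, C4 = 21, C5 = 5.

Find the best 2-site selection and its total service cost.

Choose A and D; total service cost 425.

With exactly 2 open, each district uses its cheapest among the chosen.
{A, D}: C1→D 2·6=12, C2→A 9·23=207, C3→A 14·5=70, C4→A 6·21=126, C5→D 2·5=10. Service cost 425.
{A, B}: service cost 437
{A, C}: service cost 451
Among all 6 size-2 choices, {A, D} is lowest.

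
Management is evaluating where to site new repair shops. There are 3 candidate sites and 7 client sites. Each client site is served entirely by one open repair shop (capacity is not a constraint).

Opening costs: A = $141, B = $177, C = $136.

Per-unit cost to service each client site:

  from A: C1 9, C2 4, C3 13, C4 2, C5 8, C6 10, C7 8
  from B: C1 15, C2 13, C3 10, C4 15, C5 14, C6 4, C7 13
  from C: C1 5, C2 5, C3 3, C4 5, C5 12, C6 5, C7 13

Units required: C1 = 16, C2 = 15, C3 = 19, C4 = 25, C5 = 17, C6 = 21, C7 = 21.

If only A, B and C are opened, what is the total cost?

Total cost: 1089

Each client site is assigned to its cheapest site among the open ones.
{A, B, C}: C1→C 5·16=80, C2→A 4·15=60, C3→C 3·19=57, C4→A 2·25=50, C5→A 8·17=136, C6→B 4·21=84, C7→A 8·21=168. Service 635; fixed 454; total 1089.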